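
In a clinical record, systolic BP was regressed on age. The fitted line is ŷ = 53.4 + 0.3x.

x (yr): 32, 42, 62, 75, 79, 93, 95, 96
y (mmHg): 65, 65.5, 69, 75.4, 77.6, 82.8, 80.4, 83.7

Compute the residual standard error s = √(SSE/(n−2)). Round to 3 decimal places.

x=32: ŷ = 53.4 + 0.3·32 = 63; e = 65 − 63 = 2
x=42: ŷ = 53.4 + 0.3·42 = 66; e = 65.5 − 66 = -0.5
x=62: ŷ = 53.4 + 0.3·62 = 72; e = 69 − 72 = -3
x=75: ŷ = 53.4 + 0.3·75 = 75.9; e = 75.4 − 75.9 = -0.5
x=79: ŷ = 53.4 + 0.3·79 = 77.1; e = 77.6 − 77.1 = 0.5
x=93: ŷ = 53.4 + 0.3·93 = 81.3; e = 82.8 − 81.3 = 1.5
x=95: ŷ = 53.4 + 0.3·95 = 81.9; e = 80.4 − 81.9 = -1.5
x=96: ŷ = 53.4 + 0.3·96 = 82.2; e = 83.7 − 82.2 = 1.5
SSE = 4 + 0.25 + 9 + 0.25 + 0.25 + 2.25 + 2.25 + 2.25 = 20.5
s = √(20.5/6) = √3.41667 ≈ 1.848

s = 1.848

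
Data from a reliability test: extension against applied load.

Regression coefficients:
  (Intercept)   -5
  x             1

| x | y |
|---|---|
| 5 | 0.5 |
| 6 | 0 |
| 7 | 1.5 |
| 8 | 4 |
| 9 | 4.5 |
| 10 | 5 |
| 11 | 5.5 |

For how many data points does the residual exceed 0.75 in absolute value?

x=5: ŷ = -5 + 5 = 0; e = 0.5 − 0 = 0.5
x=6: ŷ = -5 + 6 = 1; e = 0 − 1 = -1
x=7: ŷ = -5 + 7 = 2; e = 1.5 − 2 = -0.5
x=8: ŷ = -5 + 8 = 3; e = 4 − 3 = 1
x=9: ŷ = -5 + 9 = 4; e = 4.5 − 4 = 0.5
x=10: ŷ = -5 + 10 = 5; e = 5 − 5 = 0
x=11: ŷ = -5 + 11 = 6; e = 5.5 − 6 = -0.5
|e| > 0.75: x=6 (|e|=1), x=8 (|e|=1) → 2

2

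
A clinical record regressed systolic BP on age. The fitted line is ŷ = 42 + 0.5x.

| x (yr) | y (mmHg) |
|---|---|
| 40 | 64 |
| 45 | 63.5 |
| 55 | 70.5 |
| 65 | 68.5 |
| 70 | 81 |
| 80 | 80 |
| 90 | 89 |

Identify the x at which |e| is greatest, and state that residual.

x=40: ŷ = 42 + 0.5·40 = 62; e = 64 − 62 = 2
x=45: ŷ = 42 + 0.5·45 = 64.5; e = 63.5 − 64.5 = -1
x=55: ŷ = 42 + 0.5·55 = 69.5; e = 70.5 − 69.5 = 1
x=65: ŷ = 42 + 0.5·65 = 74.5; e = 68.5 − 74.5 = -6
x=70: ŷ = 42 + 0.5·70 = 77; e = 81 − 77 = 4
x=80: ŷ = 42 + 0.5·80 = 82; e = 80 − 82 = -2
x=90: ŷ = 42 + 0.5·90 = 87; e = 89 − 87 = 2
Largest |e| is 6 at x = 65, residual -6.

x = 65, e = -6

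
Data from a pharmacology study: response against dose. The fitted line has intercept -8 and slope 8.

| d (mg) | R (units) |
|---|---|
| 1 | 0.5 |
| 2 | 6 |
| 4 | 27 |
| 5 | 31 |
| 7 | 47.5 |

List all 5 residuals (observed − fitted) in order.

d=1: R̂ = -8 + 8·1 = 0; e = 0.5 − 0 = 0.5
d=2: R̂ = -8 + 8·2 = 8; e = 6 − 8 = -2
d=4: R̂ = -8 + 8·4 = 24; e = 27 − 24 = 3
d=5: R̂ = -8 + 8·5 = 32; e = 31 − 32 = -1
d=7: R̂ = -8 + 8·7 = 48; e = 47.5 − 48 = -0.5

0.5, -2, 3, -1, -0.5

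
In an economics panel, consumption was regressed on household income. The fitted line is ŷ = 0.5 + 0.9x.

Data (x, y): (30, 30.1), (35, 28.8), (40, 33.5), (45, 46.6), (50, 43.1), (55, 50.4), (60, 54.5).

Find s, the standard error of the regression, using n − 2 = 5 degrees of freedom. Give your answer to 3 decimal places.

s = 3.558

x=30: ŷ = 0.5 + 0.9·30 = 27.5; r = 30.1 − 27.5 = 2.6
x=35: ŷ = 0.5 + 0.9·35 = 32; r = 28.8 − 32 = -3.2
x=40: ŷ = 0.5 + 0.9·40 = 36.5; r = 33.5 − 36.5 = -3
x=45: ŷ = 0.5 + 0.9·45 = 41; r = 46.6 − 41 = 5.6
x=50: ŷ = 0.5 + 0.9·50 = 45.5; r = 43.1 − 45.5 = -2.4
x=55: ŷ = 0.5 + 0.9·55 = 50; r = 50.4 − 50 = 0.4
x=60: ŷ = 0.5 + 0.9·60 = 54.5; r = 54.5 − 54.5 = 0
SSE = 6.76 + 10.24 + 9 + 31.36 + 5.76 + 0.16 + 0 = 63.28
s = √(63.28/5) = √12.656 ≈ 3.558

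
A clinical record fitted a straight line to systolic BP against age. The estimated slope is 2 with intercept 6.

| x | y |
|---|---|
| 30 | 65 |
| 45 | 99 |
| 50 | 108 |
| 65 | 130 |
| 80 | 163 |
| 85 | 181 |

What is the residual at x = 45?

ŷ = 6 + 2·45 = 96
e = 99 − 96 = 3

e = 3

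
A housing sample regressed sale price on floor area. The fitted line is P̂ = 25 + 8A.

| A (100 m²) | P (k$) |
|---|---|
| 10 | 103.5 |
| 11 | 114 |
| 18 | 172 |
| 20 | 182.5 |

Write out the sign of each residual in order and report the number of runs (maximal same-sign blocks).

3 runs

A=10: P̂ = 25 + 8·10 = 105; e = 103.5 − 105 = -1.5
A=11: P̂ = 25 + 8·11 = 113; e = 114 − 113 = 1
A=18: P̂ = 25 + 8·18 = 169; e = 172 − 169 = 3
A=20: P̂ = 25 + 8·20 = 185; e = 182.5 − 185 = -2.5
Signs: − + + −
Runs: −×1, +×2, −×1 → 3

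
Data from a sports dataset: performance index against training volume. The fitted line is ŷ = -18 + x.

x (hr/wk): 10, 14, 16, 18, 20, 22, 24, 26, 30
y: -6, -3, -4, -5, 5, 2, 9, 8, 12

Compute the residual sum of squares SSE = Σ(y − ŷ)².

SSE = 56

x=10: ŷ = -18 + 10 = -8; e = -6 − (-8) = 2
x=14: ŷ = -18 + 14 = -4; e = -3 − (-4) = 1
x=16: ŷ = -18 + 16 = -2; e = -4 − (-2) = -2
x=18: ŷ = -18 + 18 = 0; e = -5 − 0 = -5
x=20: ŷ = -18 + 20 = 2; e = 5 − 2 = 3
x=22: ŷ = -18 + 22 = 4; e = 2 − 4 = -2
x=24: ŷ = -18 + 24 = 6; e = 9 − 6 = 3
x=26: ŷ = -18 + 26 = 8; e = 8 − 8 = 0
x=30: ŷ = -18 + 30 = 12; e = 12 − 12 = 0
SSE = 4 + 1 + 4 + 25 + 9 + 4 + 9 + 0 + 0 = 56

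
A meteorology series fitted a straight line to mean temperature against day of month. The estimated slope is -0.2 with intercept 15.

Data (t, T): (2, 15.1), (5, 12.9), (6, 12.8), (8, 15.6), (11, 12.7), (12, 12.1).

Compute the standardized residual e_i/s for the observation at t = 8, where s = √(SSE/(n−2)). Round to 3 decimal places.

t=2: ŷ = 15 − 0.2·2 = 14.6; e = 15.1 − 14.6 = 0.5
t=5: ŷ = 15 − 0.2·5 = 14; e = 12.9 − 14 = -1.1
t=6: ŷ = 15 − 0.2·6 = 13.8; e = 12.8 − 13.8 = -1
t=8: ŷ = 15 − 0.2·8 = 13.4; e = 15.6 − 13.4 = 2.2
t=11: ŷ = 15 − 0.2·11 = 12.8; e = 12.7 − 12.8 = -0.1
t=12: ŷ = 15 − 0.2·12 = 12.6; e = 12.1 − 12.6 = -0.5
SSE = 0.25 + 1.21 + 1 + 4.84 + 0.01 + 0.25 = 7.56
s = √(7.56/4) = 1.37477
e/s = 2.2 / 1.37477 = 1.600

1.600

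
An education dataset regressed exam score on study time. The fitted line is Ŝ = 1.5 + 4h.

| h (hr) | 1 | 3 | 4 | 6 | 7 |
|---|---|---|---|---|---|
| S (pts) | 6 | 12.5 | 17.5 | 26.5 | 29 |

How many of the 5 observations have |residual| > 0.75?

h=1: Ŝ = 1.5 + 4·1 = 5.5; e = 6 − 5.5 = 0.5
h=3: Ŝ = 1.5 + 4·3 = 13.5; e = 12.5 − 13.5 = -1
h=4: Ŝ = 1.5 + 4·4 = 17.5; e = 17.5 − 17.5 = 0
h=6: Ŝ = 1.5 + 4·6 = 25.5; e = 26.5 − 25.5 = 1
h=7: Ŝ = 1.5 + 4·7 = 29.5; e = 29 − 29.5 = -0.5
|e| > 0.75: h=3 (|e|=1), h=6 (|e|=1) → 2

2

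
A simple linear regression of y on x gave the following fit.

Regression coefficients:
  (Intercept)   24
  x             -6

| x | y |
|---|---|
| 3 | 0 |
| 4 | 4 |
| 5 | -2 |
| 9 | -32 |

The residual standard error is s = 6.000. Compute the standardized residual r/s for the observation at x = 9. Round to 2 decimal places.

-0.33

ŷ = 24 − 6·9 = -30
r = -32 − (-30) = -2
r/s = -2 / 6.000 = -0.33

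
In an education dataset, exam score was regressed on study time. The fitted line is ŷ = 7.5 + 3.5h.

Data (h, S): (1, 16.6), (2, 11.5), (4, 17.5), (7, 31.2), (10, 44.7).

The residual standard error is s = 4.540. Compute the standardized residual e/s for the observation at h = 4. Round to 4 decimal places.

-0.8811

ŷ = 7.5 + 3.5·4 = 21.5
e = 17.5 − 21.5 = -4
e/s = -4 / 4.540 = -0.8811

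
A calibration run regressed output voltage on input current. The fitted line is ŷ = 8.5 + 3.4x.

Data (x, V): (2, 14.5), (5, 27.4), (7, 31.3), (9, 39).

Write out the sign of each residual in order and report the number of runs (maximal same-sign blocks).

x=2: ŷ = 8.5 + 3.4·2 = 15.3; r = 14.5 − 15.3 = -0.8
x=5: ŷ = 8.5 + 3.4·5 = 25.5; r = 27.4 − 25.5 = 1.9
x=7: ŷ = 8.5 + 3.4·7 = 32.3; r = 31.3 − 32.3 = -1
x=9: ŷ = 8.5 + 3.4·9 = 39.1; r = 39 − 39.1 = -0.1
Signs: − + − −
Runs: −×1, +×1, −×2 → 3

3 runs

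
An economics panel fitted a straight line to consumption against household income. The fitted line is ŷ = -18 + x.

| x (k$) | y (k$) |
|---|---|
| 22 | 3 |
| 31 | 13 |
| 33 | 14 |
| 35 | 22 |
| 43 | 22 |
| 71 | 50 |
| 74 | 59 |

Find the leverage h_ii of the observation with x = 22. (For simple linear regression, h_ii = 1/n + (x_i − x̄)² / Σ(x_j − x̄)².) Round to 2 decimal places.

h = 0.34

x̄ = (22 + 31 + 33 + 35 + 43 + 71 + 74)/7 = 44.1429
Σ(x − x̄)² = 490.306 + 172.735 + 124.163 + 83.5918 + 1.30612 + 721.306 + 891.449 = 2484.86
h = 1/7 + (-22.1429)²/2484.86 = 0.142857 + 0.197318 = 0.34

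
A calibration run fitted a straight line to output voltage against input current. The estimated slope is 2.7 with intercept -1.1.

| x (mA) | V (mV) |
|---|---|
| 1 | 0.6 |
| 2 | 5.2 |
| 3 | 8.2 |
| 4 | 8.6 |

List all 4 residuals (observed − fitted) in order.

-1, 0.9, 1.2, -1.1

x=1: ŷ = -1.1 + 2.7·1 = 1.6; e = 0.6 − 1.6 = -1
x=2: ŷ = -1.1 + 2.7·2 = 4.3; e = 5.2 − 4.3 = 0.9
x=3: ŷ = -1.1 + 2.7·3 = 7; e = 8.2 − 7 = 1.2
x=4: ŷ = -1.1 + 2.7·4 = 9.7; e = 8.6 − 9.7 = -1.1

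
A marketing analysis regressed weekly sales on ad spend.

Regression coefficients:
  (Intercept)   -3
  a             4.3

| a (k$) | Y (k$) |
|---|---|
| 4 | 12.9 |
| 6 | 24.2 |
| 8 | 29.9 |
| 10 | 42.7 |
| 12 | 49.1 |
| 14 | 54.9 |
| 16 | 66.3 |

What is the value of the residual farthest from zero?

a=4: ŷ = -3 + 4.3·4 = 14.2; e = 12.9 − 14.2 = -1.3
a=6: ŷ = -3 + 4.3·6 = 22.8; e = 24.2 − 22.8 = 1.4
a=8: ŷ = -3 + 4.3·8 = 31.4; e = 29.9 − 31.4 = -1.5
a=10: ŷ = -3 + 4.3·10 = 40; e = 42.7 − 40 = 2.7
a=12: ŷ = -3 + 4.3·12 = 48.6; e = 49.1 − 48.6 = 0.5
a=14: ŷ = -3 + 4.3·14 = 57.2; e = 54.9 − 57.2 = -2.3
a=16: ŷ = -3 + 4.3·16 = 65.8; e = 66.3 − 65.8 = 0.5
Largest |e| is 2.7 at a = 10, residual 2.7.

e = 2.7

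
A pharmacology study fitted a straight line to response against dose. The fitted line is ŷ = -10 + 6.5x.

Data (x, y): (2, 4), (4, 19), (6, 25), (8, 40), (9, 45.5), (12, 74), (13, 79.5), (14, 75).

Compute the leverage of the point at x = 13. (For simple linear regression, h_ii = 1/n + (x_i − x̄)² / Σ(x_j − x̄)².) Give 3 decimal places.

x̄ = (2 + 4 + 6 + 8 + 9 + 12 + 13 + 14)/8 = 8.5
Σ(x − x̄)² = 42.25 + 20.25 + 6.25 + 0.25 + 0.25 + 12.25 + 20.25 + 30.25 = 132
h = 1/8 + (4.5)²/132 = 0.125 + 0.153409 = 0.278

h = 0.278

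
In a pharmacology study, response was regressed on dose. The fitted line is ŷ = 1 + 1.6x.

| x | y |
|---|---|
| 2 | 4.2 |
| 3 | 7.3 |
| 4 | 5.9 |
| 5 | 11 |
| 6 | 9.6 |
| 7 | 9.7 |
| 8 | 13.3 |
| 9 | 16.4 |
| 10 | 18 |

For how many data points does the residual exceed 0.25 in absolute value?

8

x=2: ŷ = 1 + 1.6·2 = 4.2; e = 4.2 − 4.2 = 0
x=3: ŷ = 1 + 1.6·3 = 5.8; e = 7.3 − 5.8 = 1.5
x=4: ŷ = 1 + 1.6·4 = 7.4; e = 5.9 − 7.4 = -1.5
x=5: ŷ = 1 + 1.6·5 = 9; e = 11 − 9 = 2
x=6: ŷ = 1 + 1.6·6 = 10.6; e = 9.6 − 10.6 = -1
x=7: ŷ = 1 + 1.6·7 = 12.2; e = 9.7 − 12.2 = -2.5
x=8: ŷ = 1 + 1.6·8 = 13.8; e = 13.3 − 13.8 = -0.5
x=9: ŷ = 1 + 1.6·9 = 15.4; e = 16.4 − 15.4 = 1
x=10: ŷ = 1 + 1.6·10 = 17; e = 18 − 17 = 1
|e| > 0.25: x=3 (|e|=1.5), x=4 (|e|=1.5), x=5 (|e|=2), x=6 (|e|=1), x=7 (|e|=2.5), x=8 (|e|=0.5), x=9 (|e|=1), x=10 (|e|=1) → 8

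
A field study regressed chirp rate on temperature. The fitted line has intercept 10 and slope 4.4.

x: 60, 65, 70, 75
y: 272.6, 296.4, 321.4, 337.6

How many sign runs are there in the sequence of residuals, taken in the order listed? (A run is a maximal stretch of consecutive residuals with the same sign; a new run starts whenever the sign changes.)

3 runs

x=60: ŷ = 10 + 4.4·60 = 274; r = 272.6 − 274 = -1.4
x=65: ŷ = 10 + 4.4·65 = 296; r = 296.4 − 296 = 0.4
x=70: ŷ = 10 + 4.4·70 = 318; r = 321.4 − 318 = 3.4
x=75: ŷ = 10 + 4.4·75 = 340; r = 337.6 − 340 = -2.4
Signs: − + + −
Runs: −×1, +×2, −×1 → 3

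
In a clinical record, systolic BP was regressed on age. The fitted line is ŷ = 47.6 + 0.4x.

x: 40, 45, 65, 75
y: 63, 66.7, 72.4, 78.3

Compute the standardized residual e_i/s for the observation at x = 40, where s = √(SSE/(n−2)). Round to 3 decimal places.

-0.454

x=40: ŷ = 47.6 + 0.4·40 = 63.6; e = 63 − 63.6 = -0.6
x=45: ŷ = 47.6 + 0.4·45 = 65.6; e = 66.7 − 65.6 = 1.1
x=65: ŷ = 47.6 + 0.4·65 = 73.6; e = 72.4 − 73.6 = -1.2
x=75: ŷ = 47.6 + 0.4·75 = 77.6; e = 78.3 − 77.6 = 0.7
SSE = 0.36 + 1.21 + 1.44 + 0.49 = 3.5
s = √(3.5/2) = 1.32288
e/s = -0.6 / 1.32288 = -0.454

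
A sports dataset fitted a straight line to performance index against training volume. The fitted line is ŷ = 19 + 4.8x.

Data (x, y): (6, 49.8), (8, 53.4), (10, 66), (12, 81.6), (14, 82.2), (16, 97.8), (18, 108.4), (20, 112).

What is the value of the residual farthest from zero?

r = 5

x=6: ŷ = 19 + 4.8·6 = 47.8; r = 49.8 − 47.8 = 2
x=8: ŷ = 19 + 4.8·8 = 57.4; r = 53.4 − 57.4 = -4
x=10: ŷ = 19 + 4.8·10 = 67; r = 66 − 67 = -1
x=12: ŷ = 19 + 4.8·12 = 76.6; r = 81.6 − 76.6 = 5
x=14: ŷ = 19 + 4.8·14 = 86.2; r = 82.2 − 86.2 = -4
x=16: ŷ = 19 + 4.8·16 = 95.8; r = 97.8 − 95.8 = 2
x=18: ŷ = 19 + 4.8·18 = 105.4; r = 108.4 − 105.4 = 3
x=20: ŷ = 19 + 4.8·20 = 115; r = 112 − 115 = -3
Largest |r| is 5 at x = 12, residual 5.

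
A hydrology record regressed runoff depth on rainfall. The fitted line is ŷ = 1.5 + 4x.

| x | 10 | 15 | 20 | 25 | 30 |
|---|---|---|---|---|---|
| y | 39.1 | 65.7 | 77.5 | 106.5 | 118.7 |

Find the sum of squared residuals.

SSE = 72.24

x=10: ŷ = 1.5 + 4·10 = 41.5; r = 39.1 − 41.5 = -2.4
x=15: ŷ = 1.5 + 4·15 = 61.5; r = 65.7 − 61.5 = 4.2
x=20: ŷ = 1.5 + 4·20 = 81.5; r = 77.5 − 81.5 = -4
x=25: ŷ = 1.5 + 4·25 = 101.5; r = 106.5 − 101.5 = 5
x=30: ŷ = 1.5 + 4·30 = 121.5; r = 118.7 − 121.5 = -2.8
SSE = 5.76 + 17.64 + 16 + 25 + 7.84 = 72.24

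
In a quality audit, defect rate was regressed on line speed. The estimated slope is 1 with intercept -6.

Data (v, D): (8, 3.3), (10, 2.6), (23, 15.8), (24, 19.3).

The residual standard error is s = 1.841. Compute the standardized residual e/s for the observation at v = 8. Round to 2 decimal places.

0.71

D̂ = -6 + 8 = 2
e = 3.3 − 2 = 1.3
e/s = 1.3 / 1.841 = 0.71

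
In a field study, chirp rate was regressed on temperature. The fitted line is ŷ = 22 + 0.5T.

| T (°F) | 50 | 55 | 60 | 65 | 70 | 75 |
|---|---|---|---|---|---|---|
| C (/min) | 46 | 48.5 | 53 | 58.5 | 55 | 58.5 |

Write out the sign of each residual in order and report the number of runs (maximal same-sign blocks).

3 runs

T=50: ŷ = 22 + 0.5·50 = 47; e = 46 − 47 = -1
T=55: ŷ = 22 + 0.5·55 = 49.5; e = 48.5 − 49.5 = -1
T=60: ŷ = 22 + 0.5·60 = 52; e = 53 − 52 = 1
T=65: ŷ = 22 + 0.5·65 = 54.5; e = 58.5 − 54.5 = 4
T=70: ŷ = 22 + 0.5·70 = 57; e = 55 − 57 = -2
T=75: ŷ = 22 + 0.5·75 = 59.5; e = 58.5 − 59.5 = -1
Signs: − − + + − −
Runs: −×2, +×2, −×2 → 3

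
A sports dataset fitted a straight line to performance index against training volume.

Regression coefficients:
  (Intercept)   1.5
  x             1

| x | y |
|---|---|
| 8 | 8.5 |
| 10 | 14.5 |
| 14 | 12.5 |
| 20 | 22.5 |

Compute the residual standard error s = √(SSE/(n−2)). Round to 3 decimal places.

x=8: ŷ = 1.5 + 8 = 9.5; r = 8.5 − 9.5 = -1
x=10: ŷ = 1.5 + 10 = 11.5; r = 14.5 − 11.5 = 3
x=14: ŷ = 1.5 + 14 = 15.5; r = 12.5 − 15.5 = -3
x=20: ŷ = 1.5 + 20 = 21.5; r = 22.5 − 21.5 = 1
SSE = 1 + 9 + 9 + 1 = 20
s = √(20/2) = √10 ≈ 3.162

s = 3.162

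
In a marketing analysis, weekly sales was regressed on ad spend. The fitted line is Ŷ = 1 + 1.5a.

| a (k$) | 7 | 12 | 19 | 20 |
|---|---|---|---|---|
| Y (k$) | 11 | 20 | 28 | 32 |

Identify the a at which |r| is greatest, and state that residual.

a = 19, r = -1.5

a=7: Ŷ = 1 + 1.5·7 = 11.5; r = 11 − 11.5 = -0.5
a=12: Ŷ = 1 + 1.5·12 = 19; r = 20 − 19 = 1
a=19: Ŷ = 1 + 1.5·19 = 29.5; r = 28 − 29.5 = -1.5
a=20: Ŷ = 1 + 1.5·20 = 31; r = 32 − 31 = 1
Largest |r| is 1.5 at a = 19, residual -1.5.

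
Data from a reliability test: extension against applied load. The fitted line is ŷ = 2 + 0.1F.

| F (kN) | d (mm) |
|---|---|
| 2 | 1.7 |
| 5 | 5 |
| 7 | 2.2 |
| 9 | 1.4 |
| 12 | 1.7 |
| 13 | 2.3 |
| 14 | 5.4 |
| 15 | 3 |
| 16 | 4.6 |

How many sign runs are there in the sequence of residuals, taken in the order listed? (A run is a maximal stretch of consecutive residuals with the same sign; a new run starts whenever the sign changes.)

6 runs

F=2: ŷ = 2 + 0.1·2 = 2.2; r = 1.7 − 2.2 = -0.5
F=5: ŷ = 2 + 0.1·5 = 2.5; r = 5 − 2.5 = 2.5
F=7: ŷ = 2 + 0.1·7 = 2.7; r = 2.2 − 2.7 = -0.5
F=9: ŷ = 2 + 0.1·9 = 2.9; r = 1.4 − 2.9 = -1.5
F=12: ŷ = 2 + 0.1·12 = 3.2; r = 1.7 − 3.2 = -1.5
F=13: ŷ = 2 + 0.1·13 = 3.3; r = 2.3 − 3.3 = -1
F=14: ŷ = 2 + 0.1·14 = 3.4; r = 5.4 − 3.4 = 2
F=15: ŷ = 2 + 0.1·15 = 3.5; r = 3 − 3.5 = -0.5
F=16: ŷ = 2 + 0.1·16 = 3.6; r = 4.6 − 3.6 = 1
Signs: − + − − − − + − +
Runs: −×1, +×1, −×4, +×1, −×1, +×1 → 6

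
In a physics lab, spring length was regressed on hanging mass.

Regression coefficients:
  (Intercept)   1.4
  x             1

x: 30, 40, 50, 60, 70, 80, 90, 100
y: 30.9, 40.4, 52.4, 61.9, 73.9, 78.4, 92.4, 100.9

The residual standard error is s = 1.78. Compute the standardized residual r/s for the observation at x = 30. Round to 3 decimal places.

-0.281

ŷ = 1.4 + 30 = 31.4
r = 30.9 − 31.4 = -0.5
r/s = -0.5 / 1.78 = -0.281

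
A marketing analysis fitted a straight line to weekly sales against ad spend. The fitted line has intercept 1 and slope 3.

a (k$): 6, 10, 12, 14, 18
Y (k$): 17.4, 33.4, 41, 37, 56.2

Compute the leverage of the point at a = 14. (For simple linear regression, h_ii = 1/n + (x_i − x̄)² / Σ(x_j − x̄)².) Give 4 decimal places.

h = 0.2500

ā = (6 + 10 + 12 + 14 + 18)/5 = 12
Σ(a − ā)² = 36 + 4 + 0 + 4 + 36 = 80
h = 1/5 + (2)²/80 = 0.2 + 0.05 = 0.2500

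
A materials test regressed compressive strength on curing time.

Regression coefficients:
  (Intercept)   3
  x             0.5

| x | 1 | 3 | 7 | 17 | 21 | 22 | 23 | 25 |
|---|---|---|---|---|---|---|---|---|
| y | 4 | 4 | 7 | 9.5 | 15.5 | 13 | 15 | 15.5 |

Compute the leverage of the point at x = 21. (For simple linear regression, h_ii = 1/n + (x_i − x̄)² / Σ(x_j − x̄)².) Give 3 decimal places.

x̄ = (1 + 3 + 7 + 17 + 21 + 22 + 23 + 25)/8 = 14.875
Σ(x − x̄)² = 192.516 + 141.016 + 62.0156 + 4.51562 + 37.5156 + 50.7656 + 66.0156 + 102.516 = 656.875
h = 1/8 + (6.125)²/656.875 = 0.125 + 0.0571123 = 0.182

h = 0.182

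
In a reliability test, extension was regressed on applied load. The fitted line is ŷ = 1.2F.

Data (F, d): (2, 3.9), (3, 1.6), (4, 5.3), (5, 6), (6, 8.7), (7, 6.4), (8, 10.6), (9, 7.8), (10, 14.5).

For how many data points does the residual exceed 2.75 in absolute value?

1

F=2: ŷ = 1.2·2 = 2.4; r = 3.9 − 2.4 = 1.5
F=3: ŷ = 1.2·3 = 3.6; r = 1.6 − 3.6 = -2
F=4: ŷ = 1.2·4 = 4.8; r = 5.3 − 4.8 = 0.5
F=5: ŷ = 1.2·5 = 6; r = 6 − 6 = 0
F=6: ŷ = 1.2·6 = 7.2; r = 8.7 − 7.2 = 1.5
F=7: ŷ = 1.2·7 = 8.4; r = 6.4 − 8.4 = -2
F=8: ŷ = 1.2·8 = 9.6; r = 10.6 − 9.6 = 1
F=9: ŷ = 1.2·9 = 10.8; r = 7.8 − 10.8 = -3
F=10: ŷ = 1.2·10 = 12; r = 14.5 − 12 = 2.5
|r| > 2.75: F=9 (|r|=3) → 1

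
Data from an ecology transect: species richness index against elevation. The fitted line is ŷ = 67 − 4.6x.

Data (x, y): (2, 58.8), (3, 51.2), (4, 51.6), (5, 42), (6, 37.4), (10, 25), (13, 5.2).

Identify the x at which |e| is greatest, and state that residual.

x = 10, e = 4

x=2: ŷ = 67 − 4.6·2 = 57.8; e = 58.8 − 57.8 = 1
x=3: ŷ = 67 − 4.6·3 = 53.2; e = 51.2 − 53.2 = -2
x=4: ŷ = 67 − 4.6·4 = 48.6; e = 51.6 − 48.6 = 3
x=5: ŷ = 67 − 4.6·5 = 44; e = 42 − 44 = -2
x=6: ŷ = 67 − 4.6·6 = 39.4; e = 37.4 − 39.4 = -2
x=10: ŷ = 67 − 4.6·10 = 21; e = 25 − 21 = 4
x=13: ŷ = 67 − 4.6·13 = 7.2; e = 5.2 − 7.2 = -2
Largest |e| is 4 at x = 10, residual 4.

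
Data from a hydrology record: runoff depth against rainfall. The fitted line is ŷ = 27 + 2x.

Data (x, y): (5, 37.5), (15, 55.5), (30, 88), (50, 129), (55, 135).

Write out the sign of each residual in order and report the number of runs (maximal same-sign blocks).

x=5: ŷ = 27 + 2·5 = 37; e = 37.5 − 37 = 0.5
x=15: ŷ = 27 + 2·15 = 57; e = 55.5 − 57 = -1.5
x=30: ŷ = 27 + 2·30 = 87; e = 88 − 87 = 1
x=50: ŷ = 27 + 2·50 = 127; e = 129 − 127 = 2
x=55: ŷ = 27 + 2·55 = 137; e = 135 − 137 = -2
Signs: + − + + −
Runs: +×1, −×1, +×2, −×1 → 4

4 runs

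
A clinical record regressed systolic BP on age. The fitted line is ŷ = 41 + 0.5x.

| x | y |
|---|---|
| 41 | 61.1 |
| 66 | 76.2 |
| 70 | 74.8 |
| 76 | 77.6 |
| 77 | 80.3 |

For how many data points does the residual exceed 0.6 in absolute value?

x=41: ŷ = 41 + 0.5·41 = 61.5; r = 61.1 − 61.5 = -0.4
x=66: ŷ = 41 + 0.5·66 = 74; r = 76.2 − 74 = 2.2
x=70: ŷ = 41 + 0.5·70 = 76; r = 74.8 − 76 = -1.2
x=76: ŷ = 41 + 0.5·76 = 79; r = 77.6 − 79 = -1.4
x=77: ŷ = 41 + 0.5·77 = 79.5; r = 80.3 − 79.5 = 0.8
|r| > 0.6: x=66 (|r|=2.2), x=70 (|r|=1.2), x=76 (|r|=1.4), x=77 (|r|=0.8) → 4

4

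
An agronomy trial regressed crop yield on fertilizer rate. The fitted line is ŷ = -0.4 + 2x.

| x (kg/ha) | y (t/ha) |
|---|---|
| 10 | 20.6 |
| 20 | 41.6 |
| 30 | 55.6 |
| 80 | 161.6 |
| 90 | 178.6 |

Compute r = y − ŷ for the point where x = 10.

ŷ = -0.4 + 2·10 = 19.6
r = 20.6 − 19.6 = 1

r = 1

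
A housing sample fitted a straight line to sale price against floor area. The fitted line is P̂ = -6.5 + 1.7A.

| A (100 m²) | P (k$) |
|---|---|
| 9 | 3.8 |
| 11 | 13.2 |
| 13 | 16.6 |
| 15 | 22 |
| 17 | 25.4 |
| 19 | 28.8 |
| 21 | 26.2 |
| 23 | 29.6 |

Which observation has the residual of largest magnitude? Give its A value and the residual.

A = 9, e = -5

A=9: P̂ = -6.5 + 1.7·9 = 8.8; e = 3.8 − 8.8 = -5
A=11: P̂ = -6.5 + 1.7·11 = 12.2; e = 13.2 − 12.2 = 1
A=13: P̂ = -6.5 + 1.7·13 = 15.6; e = 16.6 − 15.6 = 1
A=15: P̂ = -6.5 + 1.7·15 = 19; e = 22 − 19 = 3
A=17: P̂ = -6.5 + 1.7·17 = 22.4; e = 25.4 − 22.4 = 3
A=19: P̂ = -6.5 + 1.7·19 = 25.8; e = 28.8 − 25.8 = 3
A=21: P̂ = -6.5 + 1.7·21 = 29.2; e = 26.2 − 29.2 = -3
A=23: P̂ = -6.5 + 1.7·23 = 32.6; e = 29.6 − 32.6 = -3
Largest |e| is 5 at A = 9, residual -5.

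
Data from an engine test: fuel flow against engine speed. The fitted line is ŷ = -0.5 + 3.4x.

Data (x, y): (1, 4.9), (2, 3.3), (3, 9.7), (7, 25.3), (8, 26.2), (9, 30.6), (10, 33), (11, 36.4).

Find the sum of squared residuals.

SSE = 18

x=1: ŷ = -0.5 + 3.4·1 = 2.9; e = 4.9 − 2.9 = 2
x=2: ŷ = -0.5 + 3.4·2 = 6.3; e = 3.3 − 6.3 = -3
x=3: ŷ = -0.5 + 3.4·3 = 9.7; e = 9.7 − 9.7 = 0
x=7: ŷ = -0.5 + 3.4·7 = 23.3; e = 25.3 − 23.3 = 2
x=8: ŷ = -0.5 + 3.4·8 = 26.7; e = 26.2 − 26.7 = -0.5
x=9: ŷ = -0.5 + 3.4·9 = 30.1; e = 30.6 − 30.1 = 0.5
x=10: ŷ = -0.5 + 3.4·10 = 33.5; e = 33 − 33.5 = -0.5
x=11: ŷ = -0.5 + 3.4·11 = 36.9; e = 36.4 − 36.9 = -0.5
SSE = 4 + 9 + 0 + 4 + 0.25 + 0.25 + 0.25 + 0.25 = 18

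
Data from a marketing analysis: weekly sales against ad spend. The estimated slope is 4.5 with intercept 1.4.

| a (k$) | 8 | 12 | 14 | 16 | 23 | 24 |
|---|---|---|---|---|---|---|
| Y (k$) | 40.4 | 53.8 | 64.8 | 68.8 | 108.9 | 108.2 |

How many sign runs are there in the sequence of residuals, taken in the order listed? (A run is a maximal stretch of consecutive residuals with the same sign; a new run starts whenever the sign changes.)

a=8: ŷ = 1.4 + 4.5·8 = 37.4; r = 40.4 − 37.4 = 3
a=12: ŷ = 1.4 + 4.5·12 = 55.4; r = 53.8 − 55.4 = -1.6
a=14: ŷ = 1.4 + 4.5·14 = 64.4; r = 64.8 − 64.4 = 0.4
a=16: ŷ = 1.4 + 4.5·16 = 73.4; r = 68.8 − 73.4 = -4.6
a=23: ŷ = 1.4 + 4.5·23 = 104.9; r = 108.9 − 104.9 = 4
a=24: ŷ = 1.4 + 4.5·24 = 109.4; r = 108.2 − 109.4 = -1.2
Signs: + − + − + −
Runs: +×1, −×1, +×1, −×1, +×1, −×1 → 6

6 runs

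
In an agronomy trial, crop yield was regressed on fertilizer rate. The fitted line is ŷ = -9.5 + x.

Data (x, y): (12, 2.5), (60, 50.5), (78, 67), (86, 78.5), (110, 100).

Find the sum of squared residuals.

SSE = 6.5

x=12: ŷ = -9.5 + 12 = 2.5; r = 2.5 − 2.5 = 0
x=60: ŷ = -9.5 + 60 = 50.5; r = 50.5 − 50.5 = 0
x=78: ŷ = -9.5 + 78 = 68.5; r = 67 − 68.5 = -1.5
x=86: ŷ = -9.5 + 86 = 76.5; r = 78.5 − 76.5 = 2
x=110: ŷ = -9.5 + 110 = 100.5; r = 100 − 100.5 = -0.5
SSE = 0 + 0 + 2.25 + 4 + 0.25 = 6.5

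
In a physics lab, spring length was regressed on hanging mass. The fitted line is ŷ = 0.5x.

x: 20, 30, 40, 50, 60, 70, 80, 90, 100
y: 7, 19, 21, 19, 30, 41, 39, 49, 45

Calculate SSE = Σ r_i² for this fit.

SSE = 140

x=20: ŷ = 0.5·20 = 10; r = 7 − 10 = -3
x=30: ŷ = 0.5·30 = 15; r = 19 − 15 = 4
x=40: ŷ = 0.5·40 = 20; r = 21 − 20 = 1
x=50: ŷ = 0.5·50 = 25; r = 19 − 25 = -6
x=60: ŷ = 0.5·60 = 30; r = 30 − 30 = 0
x=70: ŷ = 0.5·70 = 35; r = 41 − 35 = 6
x=80: ŷ = 0.5·80 = 40; r = 39 − 40 = -1
x=90: ŷ = 0.5·90 = 45; r = 49 − 45 = 4
x=100: ŷ = 0.5·100 = 50; r = 45 − 50 = -5
SSE = 9 + 16 + 1 + 36 + 0 + 36 + 1 + 16 + 25 = 140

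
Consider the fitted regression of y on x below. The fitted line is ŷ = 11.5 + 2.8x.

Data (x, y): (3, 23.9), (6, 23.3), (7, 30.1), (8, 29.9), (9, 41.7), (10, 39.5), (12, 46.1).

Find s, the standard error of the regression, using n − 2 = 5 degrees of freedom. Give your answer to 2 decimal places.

s = 4.10

x=3: ŷ = 11.5 + 2.8·3 = 19.9; e = 23.9 − 19.9 = 4
x=6: ŷ = 11.5 + 2.8·6 = 28.3; e = 23.3 − 28.3 = -5
x=7: ŷ = 11.5 + 2.8·7 = 31.1; e = 30.1 − 31.1 = -1
x=8: ŷ = 11.5 + 2.8·8 = 33.9; e = 29.9 − 33.9 = -4
x=9: ŷ = 11.5 + 2.8·9 = 36.7; e = 41.7 − 36.7 = 5
x=10: ŷ = 11.5 + 2.8·10 = 39.5; e = 39.5 − 39.5 = 0
x=12: ŷ = 11.5 + 2.8·12 = 45.1; e = 46.1 − 45.1 = 1
SSE = 16 + 25 + 1 + 16 + 25 + 0 + 1 = 84
s = √(84/5) = √16.8 ≈ 4.10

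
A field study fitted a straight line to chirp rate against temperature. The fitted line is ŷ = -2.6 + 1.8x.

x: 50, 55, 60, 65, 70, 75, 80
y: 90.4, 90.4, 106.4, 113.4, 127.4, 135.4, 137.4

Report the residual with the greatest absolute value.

x=50: ŷ = -2.6 + 1.8·50 = 87.4; r = 90.4 − 87.4 = 3
x=55: ŷ = -2.6 + 1.8·55 = 96.4; r = 90.4 − 96.4 = -6
x=60: ŷ = -2.6 + 1.8·60 = 105.4; r = 106.4 − 105.4 = 1
x=65: ŷ = -2.6 + 1.8·65 = 114.4; r = 113.4 − 114.4 = -1
x=70: ŷ = -2.6 + 1.8·70 = 123.4; r = 127.4 − 123.4 = 4
x=75: ŷ = -2.6 + 1.8·75 = 132.4; r = 135.4 − 132.4 = 3
x=80: ŷ = -2.6 + 1.8·80 = 141.4; r = 137.4 − 141.4 = -4
Largest |r| is 6 at x = 55, residual -6.

r = -6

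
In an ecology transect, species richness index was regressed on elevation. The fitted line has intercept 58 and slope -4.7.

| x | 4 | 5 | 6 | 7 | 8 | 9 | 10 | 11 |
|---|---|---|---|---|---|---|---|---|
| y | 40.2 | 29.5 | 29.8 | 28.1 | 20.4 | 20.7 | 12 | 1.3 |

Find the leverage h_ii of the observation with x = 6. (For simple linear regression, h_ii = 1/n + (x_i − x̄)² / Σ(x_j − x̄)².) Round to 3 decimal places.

x̄ = (4 + 5 + 6 + 7 + 8 + 9 + 10 + 11)/8 = 7.5
Σ(x − x̄)² = 12.25 + 6.25 + 2.25 + 0.25 + 0.25 + 2.25 + 6.25 + 12.25 = 42
h = 1/8 + (-1.5)²/42 = 0.125 + 0.0535714 = 0.179

h = 0.179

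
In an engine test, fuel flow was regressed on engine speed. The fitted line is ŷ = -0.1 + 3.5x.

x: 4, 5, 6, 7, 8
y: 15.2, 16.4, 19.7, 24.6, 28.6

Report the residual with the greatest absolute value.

r = 1.3

x=4: ŷ = -0.1 + 3.5·4 = 13.9; r = 15.2 − 13.9 = 1.3
x=5: ŷ = -0.1 + 3.5·5 = 17.4; r = 16.4 − 17.4 = -1
x=6: ŷ = -0.1 + 3.5·6 = 20.9; r = 19.7 − 20.9 = -1.2
x=7: ŷ = -0.1 + 3.5·7 = 24.4; r = 24.6 − 24.4 = 0.2
x=8: ŷ = -0.1 + 3.5·8 = 27.9; r = 28.6 − 27.9 = 0.7
Largest |r| is 1.3 at x = 4, residual 1.3.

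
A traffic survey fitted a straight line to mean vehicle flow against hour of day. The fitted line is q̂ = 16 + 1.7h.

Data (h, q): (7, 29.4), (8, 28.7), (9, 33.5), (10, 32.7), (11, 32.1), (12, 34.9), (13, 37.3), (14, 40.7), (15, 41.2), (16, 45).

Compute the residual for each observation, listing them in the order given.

1.5, -0.9, 2.2, -0.3, -2.6, -1.5, -0.8, 0.9, -0.3, 1.8

h=7: q̂ = 16 + 1.7·7 = 27.9; r = 29.4 − 27.9 = 1.5
h=8: q̂ = 16 + 1.7·8 = 29.6; r = 28.7 − 29.6 = -0.9
h=9: q̂ = 16 + 1.7·9 = 31.3; r = 33.5 − 31.3 = 2.2
h=10: q̂ = 16 + 1.7·10 = 33; r = 32.7 − 33 = -0.3
h=11: q̂ = 16 + 1.7·11 = 34.7; r = 32.1 − 34.7 = -2.6
h=12: q̂ = 16 + 1.7·12 = 36.4; r = 34.9 − 36.4 = -1.5
h=13: q̂ = 16 + 1.7·13 = 38.1; r = 37.3 − 38.1 = -0.8
h=14: q̂ = 16 + 1.7·14 = 39.8; r = 40.7 − 39.8 = 0.9
h=15: q̂ = 16 + 1.7·15 = 41.5; r = 41.2 − 41.5 = -0.3
h=16: q̂ = 16 + 1.7·16 = 43.2; r = 45 − 43.2 = 1.8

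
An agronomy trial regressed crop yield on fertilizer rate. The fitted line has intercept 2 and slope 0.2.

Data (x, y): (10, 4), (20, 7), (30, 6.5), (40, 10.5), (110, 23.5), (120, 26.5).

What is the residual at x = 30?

ŷ = 2 + 0.2·30 = 8
r = 6.5 − 8 = -1.5

r = -1.5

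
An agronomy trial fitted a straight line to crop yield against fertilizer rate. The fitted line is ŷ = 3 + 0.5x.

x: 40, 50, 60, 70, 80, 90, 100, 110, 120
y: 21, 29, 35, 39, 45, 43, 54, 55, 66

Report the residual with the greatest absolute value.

x=40: ŷ = 3 + 0.5·40 = 23; e = 21 − 23 = -2
x=50: ŷ = 3 + 0.5·50 = 28; e = 29 − 28 = 1
x=60: ŷ = 3 + 0.5·60 = 33; e = 35 − 33 = 2
x=70: ŷ = 3 + 0.5·70 = 38; e = 39 − 38 = 1
x=80: ŷ = 3 + 0.5·80 = 43; e = 45 − 43 = 2
x=90: ŷ = 3 + 0.5·90 = 48; e = 43 − 48 = -5
x=100: ŷ = 3 + 0.5·100 = 53; e = 54 − 53 = 1
x=110: ŷ = 3 + 0.5·110 = 58; e = 55 − 58 = -3
x=120: ŷ = 3 + 0.5·120 = 63; e = 66 − 63 = 3
Largest |e| is 5 at x = 90, residual -5.

e = -5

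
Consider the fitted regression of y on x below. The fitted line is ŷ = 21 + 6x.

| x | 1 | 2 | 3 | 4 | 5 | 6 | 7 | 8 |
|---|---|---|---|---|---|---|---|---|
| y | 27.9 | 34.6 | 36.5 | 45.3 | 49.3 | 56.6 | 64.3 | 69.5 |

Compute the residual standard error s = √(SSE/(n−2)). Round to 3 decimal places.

x=1: ŷ = 21 + 6·1 = 27; e = 27.9 − 27 = 0.9
x=2: ŷ = 21 + 6·2 = 33; e = 34.6 − 33 = 1.6
x=3: ŷ = 21 + 6·3 = 39; e = 36.5 − 39 = -2.5
x=4: ŷ = 21 + 6·4 = 45; e = 45.3 − 45 = 0.3
x=5: ŷ = 21 + 6·5 = 51; e = 49.3 − 51 = -1.7
x=6: ŷ = 21 + 6·6 = 57; e = 56.6 − 57 = -0.4
x=7: ŷ = 21 + 6·7 = 63; e = 64.3 − 63 = 1.3
x=8: ŷ = 21 + 6·8 = 69; e = 69.5 − 69 = 0.5
SSE = 0.81 + 2.56 + 6.25 + 0.09 + 2.89 + 0.16 + 1.69 + 0.25 = 14.7
s = √(14.7/6) = √2.45 ≈ 1.565

s = 1.565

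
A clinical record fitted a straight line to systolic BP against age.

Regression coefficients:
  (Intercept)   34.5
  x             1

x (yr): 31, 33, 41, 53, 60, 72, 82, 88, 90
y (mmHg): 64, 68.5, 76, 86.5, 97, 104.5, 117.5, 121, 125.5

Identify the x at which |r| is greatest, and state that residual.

x=31: ŷ = 34.5 + 31 = 65.5; r = 64 − 65.5 = -1.5
x=33: ŷ = 34.5 + 33 = 67.5; r = 68.5 − 67.5 = 1
x=41: ŷ = 34.5 + 41 = 75.5; r = 76 − 75.5 = 0.5
x=53: ŷ = 34.5 + 53 = 87.5; r = 86.5 − 87.5 = -1
x=60: ŷ = 34.5 + 60 = 94.5; r = 97 − 94.5 = 2.5
x=72: ŷ = 34.5 + 72 = 106.5; r = 104.5 − 106.5 = -2
x=82: ŷ = 34.5 + 82 = 116.5; r = 117.5 − 116.5 = 1
x=88: ŷ = 34.5 + 88 = 122.5; r = 121 − 122.5 = -1.5
x=90: ŷ = 34.5 + 90 = 124.5; r = 125.5 − 124.5 = 1
Largest |r| is 2.5 at x = 60, residual 2.5.

x = 60, r = 2.5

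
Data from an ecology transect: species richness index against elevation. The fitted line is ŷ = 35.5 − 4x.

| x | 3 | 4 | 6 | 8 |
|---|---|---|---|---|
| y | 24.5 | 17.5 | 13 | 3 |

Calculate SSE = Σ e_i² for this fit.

x=3: ŷ = 35.5 − 4·3 = 23.5; e = 24.5 − 23.5 = 1
x=4: ŷ = 35.5 − 4·4 = 19.5; e = 17.5 − 19.5 = -2
x=6: ŷ = 35.5 − 4·6 = 11.5; e = 13 − 11.5 = 1.5
x=8: ŷ = 35.5 − 4·8 = 3.5; e = 3 − 3.5 = -0.5
SSE = 1 + 4 + 2.25 + 0.25 = 7.5

SSE = 7.5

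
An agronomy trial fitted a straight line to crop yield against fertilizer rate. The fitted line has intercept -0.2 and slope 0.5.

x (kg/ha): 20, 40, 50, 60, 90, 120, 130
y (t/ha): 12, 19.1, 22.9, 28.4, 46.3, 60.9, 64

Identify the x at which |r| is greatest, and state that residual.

x = 20, r = 2.2

x=20: ŷ = -0.2 + 0.5·20 = 9.8; r = 12 − 9.8 = 2.2
x=40: ŷ = -0.2 + 0.5·40 = 19.8; r = 19.1 − 19.8 = -0.7
x=50: ŷ = -0.2 + 0.5·50 = 24.8; r = 22.9 − 24.8 = -1.9
x=60: ŷ = -0.2 + 0.5·60 = 29.8; r = 28.4 − 29.8 = -1.4
x=90: ŷ = -0.2 + 0.5·90 = 44.8; r = 46.3 − 44.8 = 1.5
x=120: ŷ = -0.2 + 0.5·120 = 59.8; r = 60.9 − 59.8 = 1.1
x=130: ŷ = -0.2 + 0.5·130 = 64.8; r = 64 − 64.8 = -0.8
Largest |r| is 2.2 at x = 20, residual 2.2.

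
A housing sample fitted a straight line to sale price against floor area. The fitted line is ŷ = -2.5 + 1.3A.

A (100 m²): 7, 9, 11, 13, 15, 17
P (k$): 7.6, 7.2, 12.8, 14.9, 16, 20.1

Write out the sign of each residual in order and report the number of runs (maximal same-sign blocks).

5 runs

A=7: ŷ = -2.5 + 1.3·7 = 6.6; r = 7.6 − 6.6 = 1
A=9: ŷ = -2.5 + 1.3·9 = 9.2; r = 7.2 − 9.2 = -2
A=11: ŷ = -2.5 + 1.3·11 = 11.8; r = 12.8 − 11.8 = 1
A=13: ŷ = -2.5 + 1.3·13 = 14.4; r = 14.9 − 14.4 = 0.5
A=15: ŷ = -2.5 + 1.3·15 = 17; r = 16 − 17 = -1
A=17: ŷ = -2.5 + 1.3·17 = 19.6; r = 20.1 − 19.6 = 0.5
Signs: + − + + − +
Runs: +×1, −×1, +×2, −×1, +×1 → 5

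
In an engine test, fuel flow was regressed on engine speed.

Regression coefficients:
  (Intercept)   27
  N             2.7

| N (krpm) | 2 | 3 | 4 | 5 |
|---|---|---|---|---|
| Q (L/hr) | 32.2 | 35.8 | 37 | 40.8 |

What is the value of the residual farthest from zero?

N=2: Q̂ = 27 + 2.7·2 = 32.4; r = 32.2 − 32.4 = -0.2
N=3: Q̂ = 27 + 2.7·3 = 35.1; r = 35.8 − 35.1 = 0.7
N=4: Q̂ = 27 + 2.7·4 = 37.8; r = 37 − 37.8 = -0.8
N=5: Q̂ = 27 + 2.7·5 = 40.5; r = 40.8 − 40.5 = 0.3
Largest |r| is 0.8 at N = 4, residual -0.8.

r = -0.8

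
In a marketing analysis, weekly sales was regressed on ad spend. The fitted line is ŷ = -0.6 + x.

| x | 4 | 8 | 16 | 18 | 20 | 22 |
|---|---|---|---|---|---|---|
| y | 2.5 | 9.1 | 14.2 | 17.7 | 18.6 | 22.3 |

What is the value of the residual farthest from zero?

x=4: ŷ = -0.6 + 4 = 3.4; e = 2.5 − 3.4 = -0.9
x=8: ŷ = -0.6 + 8 = 7.4; e = 9.1 − 7.4 = 1.7
x=16: ŷ = -0.6 + 16 = 15.4; e = 14.2 − 15.4 = -1.2
x=18: ŷ = -0.6 + 18 = 17.4; e = 17.7 − 17.4 = 0.3
x=20: ŷ = -0.6 + 20 = 19.4; e = 18.6 − 19.4 = -0.8
x=22: ŷ = -0.6 + 22 = 21.4; e = 22.3 − 21.4 = 0.9
Largest |e| is 1.7 at x = 8, residual 1.7.

e = 1.7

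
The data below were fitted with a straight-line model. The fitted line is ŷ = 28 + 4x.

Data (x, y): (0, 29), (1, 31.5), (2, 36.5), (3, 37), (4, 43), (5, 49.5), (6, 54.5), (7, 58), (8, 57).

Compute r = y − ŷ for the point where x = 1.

ŷ = 28 + 4·1 = 32
r = 31.5 − 32 = -0.5

r = -0.5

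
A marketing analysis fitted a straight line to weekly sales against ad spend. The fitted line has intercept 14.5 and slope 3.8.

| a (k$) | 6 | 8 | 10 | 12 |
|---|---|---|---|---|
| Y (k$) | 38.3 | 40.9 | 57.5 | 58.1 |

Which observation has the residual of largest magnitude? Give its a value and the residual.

a = 10, e = 5

a=6: ŷ = 14.5 + 3.8·6 = 37.3; e = 38.3 − 37.3 = 1
a=8: ŷ = 14.5 + 3.8·8 = 44.9; e = 40.9 − 44.9 = -4
a=10: ŷ = 14.5 + 3.8·10 = 52.5; e = 57.5 − 52.5 = 5
a=12: ŷ = 14.5 + 3.8·12 = 60.1; e = 58.1 − 60.1 = -2
Largest |e| is 5 at a = 10, residual 5.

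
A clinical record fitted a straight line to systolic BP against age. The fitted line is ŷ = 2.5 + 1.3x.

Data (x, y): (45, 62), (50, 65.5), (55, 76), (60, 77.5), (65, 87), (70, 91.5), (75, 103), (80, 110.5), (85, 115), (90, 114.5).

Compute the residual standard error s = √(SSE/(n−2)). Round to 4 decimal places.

s = 3.0822

x=45: ŷ = 2.5 + 1.3·45 = 61; r = 62 − 61 = 1
x=50: ŷ = 2.5 + 1.3·50 = 67.5; r = 65.5 − 67.5 = -2
x=55: ŷ = 2.5 + 1.3·55 = 74; r = 76 − 74 = 2
x=60: ŷ = 2.5 + 1.3·60 = 80.5; r = 77.5 − 80.5 = -3
x=65: ŷ = 2.5 + 1.3·65 = 87; r = 87 − 87 = 0
x=70: ŷ = 2.5 + 1.3·70 = 93.5; r = 91.5 − 93.5 = -2
x=75: ŷ = 2.5 + 1.3·75 = 100; r = 103 − 100 = 3
x=80: ŷ = 2.5 + 1.3·80 = 106.5; r = 110.5 − 106.5 = 4
x=85: ŷ = 2.5 + 1.3·85 = 113; r = 115 − 113 = 2
x=90: ŷ = 2.5 + 1.3·90 = 119.5; r = 114.5 − 119.5 = -5
SSE = 1 + 4 + 4 + 9 + 0 + 4 + 9 + 16 + 4 + 25 = 76
s = √(76/8) = √9.5 ≈ 3.0822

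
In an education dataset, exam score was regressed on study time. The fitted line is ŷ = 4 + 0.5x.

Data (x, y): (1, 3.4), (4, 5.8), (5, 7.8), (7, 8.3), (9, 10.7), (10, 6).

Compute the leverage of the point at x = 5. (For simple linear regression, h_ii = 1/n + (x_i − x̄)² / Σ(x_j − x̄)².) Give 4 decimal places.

x̄ = (1 + 4 + 5 + 7 + 9 + 10)/6 = 6
Σ(x − x̄)² = 25 + 4 + 1 + 1 + 9 + 16 = 56
h = 1/6 + (-1)²/56 = 0.166667 + 0.0178571 = 0.1845

h = 0.1845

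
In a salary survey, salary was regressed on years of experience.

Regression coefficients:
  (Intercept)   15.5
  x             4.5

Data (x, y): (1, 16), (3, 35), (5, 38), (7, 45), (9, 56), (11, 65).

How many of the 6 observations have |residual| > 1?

x=1: ŷ = 15.5 + 4.5·1 = 20; r = 16 − 20 = -4
x=3: ŷ = 15.5 + 4.5·3 = 29; r = 35 − 29 = 6
x=5: ŷ = 15.5 + 4.5·5 = 38; r = 38 − 38 = 0
x=7: ŷ = 15.5 + 4.5·7 = 47; r = 45 − 47 = -2
x=9: ŷ = 15.5 + 4.5·9 = 56; r = 56 − 56 = 0
x=11: ŷ = 15.5 + 4.5·11 = 65; r = 65 − 65 = 0
|r| > 1: x=1 (|r|=4), x=3 (|r|=6), x=7 (|r|=2) → 3

3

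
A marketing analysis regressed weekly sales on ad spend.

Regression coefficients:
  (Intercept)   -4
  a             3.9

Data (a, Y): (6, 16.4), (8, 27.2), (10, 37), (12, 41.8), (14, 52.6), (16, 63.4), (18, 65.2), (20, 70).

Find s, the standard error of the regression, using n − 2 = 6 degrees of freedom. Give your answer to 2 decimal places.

a=6: Ŷ = -4 + 3.9·6 = 19.4; r = 16.4 − 19.4 = -3
a=8: Ŷ = -4 + 3.9·8 = 27.2; r = 27.2 − 27.2 = 0
a=10: Ŷ = -4 + 3.9·10 = 35; r = 37 − 35 = 2
a=12: Ŷ = -4 + 3.9·12 = 42.8; r = 41.8 − 42.8 = -1
a=14: Ŷ = -4 + 3.9·14 = 50.6; r = 52.6 − 50.6 = 2
a=16: Ŷ = -4 + 3.9·16 = 58.4; r = 63.4 − 58.4 = 5
a=18: Ŷ = -4 + 3.9·18 = 66.2; r = 65.2 − 66.2 = -1
a=20: Ŷ = -4 + 3.9·20 = 74; r = 70 − 74 = -4
SSE = 9 + 0 + 4 + 1 + 4 + 25 + 1 + 16 = 60
s = √(60/6) = √10 ≈ 3.16

s = 3.16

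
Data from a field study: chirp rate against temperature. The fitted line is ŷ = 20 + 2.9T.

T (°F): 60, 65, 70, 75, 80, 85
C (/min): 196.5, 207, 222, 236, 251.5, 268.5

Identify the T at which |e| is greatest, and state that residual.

T = 60, e = 2.5

T=60: ŷ = 20 + 2.9·60 = 194; e = 196.5 − 194 = 2.5
T=65: ŷ = 20 + 2.9·65 = 208.5; e = 207 − 208.5 = -1.5
T=70: ŷ = 20 + 2.9·70 = 223; e = 222 − 223 = -1
T=75: ŷ = 20 + 2.9·75 = 237.5; e = 236 − 237.5 = -1.5
T=80: ŷ = 20 + 2.9·80 = 252; e = 251.5 − 252 = -0.5
T=85: ŷ = 20 + 2.9·85 = 266.5; e = 268.5 − 266.5 = 2
Largest |e| is 2.5 at T = 60, residual 2.5.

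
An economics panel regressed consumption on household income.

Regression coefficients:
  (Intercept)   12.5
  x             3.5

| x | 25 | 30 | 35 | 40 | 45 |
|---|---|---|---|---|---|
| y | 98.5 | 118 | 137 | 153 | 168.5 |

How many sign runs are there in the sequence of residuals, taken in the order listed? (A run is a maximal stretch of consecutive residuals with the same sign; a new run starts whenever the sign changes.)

3 runs

x=25: ŷ = 12.5 + 3.5·25 = 100; e = 98.5 − 100 = -1.5
x=30: ŷ = 12.5 + 3.5·30 = 117.5; e = 118 − 117.5 = 0.5
x=35: ŷ = 12.5 + 3.5·35 = 135; e = 137 − 135 = 2
x=40: ŷ = 12.5 + 3.5·40 = 152.5; e = 153 − 152.5 = 0.5
x=45: ŷ = 12.5 + 3.5·45 = 170; e = 168.5 − 170 = -1.5
Signs: − + + + −
Runs: −×1, +×3, −×1 → 3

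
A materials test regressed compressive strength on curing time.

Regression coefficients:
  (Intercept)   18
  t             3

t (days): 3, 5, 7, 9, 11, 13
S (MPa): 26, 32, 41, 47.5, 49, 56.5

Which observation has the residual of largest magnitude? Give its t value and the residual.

t=3: Ŝ = 18 + 3·3 = 27; e = 26 − 27 = -1
t=5: Ŝ = 18 + 3·5 = 33; e = 32 − 33 = -1
t=7: Ŝ = 18 + 3·7 = 39; e = 41 − 39 = 2
t=9: Ŝ = 18 + 3·9 = 45; e = 47.5 − 45 = 2.5
t=11: Ŝ = 18 + 3·11 = 51; e = 49 − 51 = -2
t=13: Ŝ = 18 + 3·13 = 57; e = 56.5 − 57 = -0.5
Largest |e| is 2.5 at t = 9, residual 2.5.

t = 9, e = 2.5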